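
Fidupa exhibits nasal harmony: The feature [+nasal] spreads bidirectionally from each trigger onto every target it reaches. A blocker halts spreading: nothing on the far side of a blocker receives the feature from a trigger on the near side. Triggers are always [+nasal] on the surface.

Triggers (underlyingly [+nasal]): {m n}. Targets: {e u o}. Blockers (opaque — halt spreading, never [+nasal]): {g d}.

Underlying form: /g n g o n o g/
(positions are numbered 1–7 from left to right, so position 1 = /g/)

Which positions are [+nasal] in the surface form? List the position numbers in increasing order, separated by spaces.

From /n/ at 2 rightward: 3 /g/ blocks.
From /n/ at 2 leftward: 1 /g/ blocks.
From /n/ at 5 rightward: 6 /o/ → [+nasal]; 7 /g/ blocks.
From /n/ at 5 leftward: 4 /o/ → [+nasal]; 3 /g/ blocks.

2 4 5 6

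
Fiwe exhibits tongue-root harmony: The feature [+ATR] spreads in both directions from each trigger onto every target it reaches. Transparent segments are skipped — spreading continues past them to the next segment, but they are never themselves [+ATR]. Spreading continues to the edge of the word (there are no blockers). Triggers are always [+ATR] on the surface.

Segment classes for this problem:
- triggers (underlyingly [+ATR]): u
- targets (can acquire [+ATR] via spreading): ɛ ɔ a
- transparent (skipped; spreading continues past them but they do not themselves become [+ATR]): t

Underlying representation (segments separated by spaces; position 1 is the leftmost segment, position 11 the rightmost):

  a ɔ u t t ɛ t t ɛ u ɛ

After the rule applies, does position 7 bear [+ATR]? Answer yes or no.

no

From /u/ at 3 rightward: 4 /t/ transparent; 5 /t/ transparent; 6 /ɛ/ → [+ATR]; 7 /t/ transparent; 8 /t/ transparent; 9 /ɛ/ → [+ATR]; 10 /u/ is itself a trigger — this domain ends here.
From /u/ at 3 leftward: 2 /ɔ/ → [+ATR]; 1 /a/ → [+ATR]; word edge.
From /u/ at 10 rightward: 11 /ɛ/ → [+ATR]; word edge.
From /u/ at 10 leftward: 9 /ɛ/ → [+ATR]; 8 /t/ transparent; 7 /t/ transparent; 6 /ɛ/ → [+ATR]; 5 /t/ transparent; 4 /t/ transparent; 3 /u/ is itself a trigger — this domain ends here.
[+ATR] positions on the surface: 1 2 3 6 9 10 11.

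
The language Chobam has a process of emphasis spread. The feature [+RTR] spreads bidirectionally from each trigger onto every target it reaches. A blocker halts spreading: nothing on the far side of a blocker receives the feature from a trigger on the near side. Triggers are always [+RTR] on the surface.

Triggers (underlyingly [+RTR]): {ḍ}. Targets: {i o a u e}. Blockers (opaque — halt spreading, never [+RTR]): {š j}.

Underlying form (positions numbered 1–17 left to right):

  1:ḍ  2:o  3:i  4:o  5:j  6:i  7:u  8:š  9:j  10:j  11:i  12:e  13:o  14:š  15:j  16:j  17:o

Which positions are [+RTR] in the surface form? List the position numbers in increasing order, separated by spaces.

1 2 3 4

From /ḍ/ at 1 rightward: 2 /o/ → [+RTR]; 3 /i/ → [+RTR]; 4 /o/ → [+RTR]; 5 /j/ blocks.
From /ḍ/ at 1 leftward: word edge.
Targets with no active source: positions 6 7 11 12 13 17 stay [-emphatic].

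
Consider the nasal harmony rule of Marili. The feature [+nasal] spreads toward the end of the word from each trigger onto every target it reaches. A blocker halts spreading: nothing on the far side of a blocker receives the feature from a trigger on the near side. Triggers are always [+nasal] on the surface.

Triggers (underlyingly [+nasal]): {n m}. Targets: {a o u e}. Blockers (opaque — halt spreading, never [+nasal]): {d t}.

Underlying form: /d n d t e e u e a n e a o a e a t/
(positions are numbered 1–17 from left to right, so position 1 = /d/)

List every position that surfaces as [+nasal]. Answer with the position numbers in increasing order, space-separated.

From /n/ at 2 rightward: 3 /d/ blocks.
From /n/ at 10 rightward: 11 /e/ → [+nasal]; 12 /a/ → [+nasal]; 13 /o/ → [+nasal]; 14 /a/ → [+nasal]; 15 /e/ → [+nasal]; 16 /a/ → [+nasal]; 17 /t/ blocks.
Targets with no active source: positions 5 6 7 8 9 stay [-nasal].

2 10 11 12 13 14 15 16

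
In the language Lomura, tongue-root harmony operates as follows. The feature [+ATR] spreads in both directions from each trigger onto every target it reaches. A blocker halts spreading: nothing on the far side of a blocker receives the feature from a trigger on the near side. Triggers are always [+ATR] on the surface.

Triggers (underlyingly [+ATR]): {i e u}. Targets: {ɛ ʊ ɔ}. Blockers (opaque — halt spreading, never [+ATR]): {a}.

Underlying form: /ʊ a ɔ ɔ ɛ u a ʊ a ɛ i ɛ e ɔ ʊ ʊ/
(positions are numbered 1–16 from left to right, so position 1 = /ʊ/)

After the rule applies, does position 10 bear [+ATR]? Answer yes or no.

yes

From /u/ at 6 rightward: 7 /a/ blocks.
From /u/ at 6 leftward: 5 /ɛ/ → [+ATR]; 4 /ɔ/ → [+ATR]; 3 /ɔ/ → [+ATR]; 2 /a/ blocks.
From /i/ at 11 rightward: 12 /ɛ/ → [+ATR]; 13 /e/ is itself a trigger — this domain ends here.
From /i/ at 11 leftward: 10 /ɛ/ → [+ATR]; 9 /a/ blocks.
From /e/ at 13 rightward: 14 /ɔ/ → [+ATR]; 15 /ʊ/ → [+ATR]; 16 /ʊ/ → [+ATR]; word edge.
From /e/ at 13 leftward: 12 /ɛ/ → [+ATR]; 11 /i/ is itself a trigger — this domain ends here.
Targets with no active source: positions 1 8 stay [-ATR].
[+ATR] positions on the surface: 3 4 5 6 10 11 12 13 14 15 16.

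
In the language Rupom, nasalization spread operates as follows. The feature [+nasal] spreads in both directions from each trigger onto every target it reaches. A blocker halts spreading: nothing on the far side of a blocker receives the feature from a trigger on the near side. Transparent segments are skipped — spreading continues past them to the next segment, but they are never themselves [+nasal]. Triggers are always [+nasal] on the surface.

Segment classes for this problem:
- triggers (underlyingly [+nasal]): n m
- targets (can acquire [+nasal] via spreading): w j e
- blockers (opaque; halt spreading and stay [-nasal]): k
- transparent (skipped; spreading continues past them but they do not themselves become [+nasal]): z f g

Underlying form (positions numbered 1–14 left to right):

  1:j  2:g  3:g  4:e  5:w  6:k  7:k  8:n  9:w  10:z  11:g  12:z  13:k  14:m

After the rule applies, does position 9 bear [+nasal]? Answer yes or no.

yes

From /n/ at 8 rightward: 9 /w/ → [+nasal]; 10 /z/ transparent; 11 /g/ transparent; 12 /z/ transparent; 13 /k/ blocks.
From /n/ at 8 leftward: 7 /k/ blocks.
From /m/ at 14 rightward: word edge.
From /m/ at 14 leftward: 13 /k/ blocks.
Targets with no active source: positions 1 4 5 stay [-nasal].
[+nasal] positions on the surface: 8 9 14.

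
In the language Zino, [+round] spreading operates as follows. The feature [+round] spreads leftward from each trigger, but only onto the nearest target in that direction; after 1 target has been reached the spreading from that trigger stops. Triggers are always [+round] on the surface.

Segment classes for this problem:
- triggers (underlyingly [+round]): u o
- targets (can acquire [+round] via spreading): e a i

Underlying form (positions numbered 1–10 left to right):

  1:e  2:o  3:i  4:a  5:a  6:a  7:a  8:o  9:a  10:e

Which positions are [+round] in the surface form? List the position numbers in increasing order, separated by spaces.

1 2 7 8

From /o/ at 2 leftward: 1 /e/ → [+round]; bound reached.
From /o/ at 8 leftward: 7 /a/ → [+round]; bound reached.
Targets with no active source: positions 3 4 5 6 9 10 stay [-round].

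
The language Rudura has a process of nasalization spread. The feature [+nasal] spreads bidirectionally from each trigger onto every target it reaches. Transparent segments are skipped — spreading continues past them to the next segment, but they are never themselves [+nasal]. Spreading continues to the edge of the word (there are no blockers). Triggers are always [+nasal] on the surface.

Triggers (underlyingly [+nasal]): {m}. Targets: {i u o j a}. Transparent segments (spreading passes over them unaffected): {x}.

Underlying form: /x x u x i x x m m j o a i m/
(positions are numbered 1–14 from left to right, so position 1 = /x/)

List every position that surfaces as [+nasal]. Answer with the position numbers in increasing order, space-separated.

From /m/ at 8 rightward: 9 /m/ is itself a trigger — this domain ends here.
From /m/ at 8 leftward: 7 /x/ transparent; 6 /x/ transparent; 5 /i/ → [+nasal]; 4 /x/ transparent; 3 /u/ → [+nasal]; 2 /x/ transparent; 1 /x/ transparent; word edge.
From /m/ at 9 rightward: 10 /j/ → [+nasal]; 11 /o/ → [+nasal]; 12 /a/ → [+nasal]; 13 /i/ → [+nasal]; 14 /m/ is itself a trigger — this domain ends here.
From /m/ at 9 leftward: 8 /m/ is itself a trigger — this domain ends here.
From /m/ at 14 rightward: word edge.
From /m/ at 14 leftward: 13 /i/ → [+nasal]; 12 /a/ → [+nasal]; 11 /o/ → [+nasal]; 10 /j/ → [+nasal]; 9 /m/ is itself a trigger — this domain ends here.

3 5 8 9 10 11 12 13 14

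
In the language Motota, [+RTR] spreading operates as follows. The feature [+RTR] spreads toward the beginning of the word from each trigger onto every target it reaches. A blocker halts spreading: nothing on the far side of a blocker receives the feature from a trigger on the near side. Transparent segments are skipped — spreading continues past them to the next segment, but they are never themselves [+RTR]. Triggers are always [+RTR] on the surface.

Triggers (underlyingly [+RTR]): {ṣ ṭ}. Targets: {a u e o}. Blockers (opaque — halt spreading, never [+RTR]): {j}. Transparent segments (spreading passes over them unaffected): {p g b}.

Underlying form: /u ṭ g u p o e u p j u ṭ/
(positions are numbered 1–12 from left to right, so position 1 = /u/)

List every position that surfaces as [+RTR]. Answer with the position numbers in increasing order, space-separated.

1 2 11 12

From /ṭ/ at 2 leftward: 1 /u/ → [+RTR]; word edge.
From /ṭ/ at 12 leftward: 11 /u/ → [+RTR]; 10 /j/ blocks.
Targets with no active source: positions 4 6 7 8 stay [-emphatic].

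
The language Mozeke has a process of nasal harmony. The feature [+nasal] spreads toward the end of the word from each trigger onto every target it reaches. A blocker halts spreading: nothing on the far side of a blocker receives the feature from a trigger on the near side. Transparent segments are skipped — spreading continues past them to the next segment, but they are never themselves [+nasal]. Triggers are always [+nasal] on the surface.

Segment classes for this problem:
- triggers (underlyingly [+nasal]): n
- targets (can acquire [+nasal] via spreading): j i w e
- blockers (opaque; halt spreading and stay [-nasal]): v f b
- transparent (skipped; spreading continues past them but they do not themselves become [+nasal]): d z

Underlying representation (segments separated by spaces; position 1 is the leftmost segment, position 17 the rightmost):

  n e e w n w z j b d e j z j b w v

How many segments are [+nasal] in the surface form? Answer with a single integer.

7

From /n/ at 1 rightward: 2 /e/ → [+nasal]; 3 /e/ → [+nasal]; 4 /w/ → [+nasal]; 5 /n/ is itself a trigger — this domain ends here.
From /n/ at 5 rightward: 6 /w/ → [+nasal]; 7 /z/ transparent; 8 /j/ → [+nasal]; 9 /b/ blocks.
Targets with no active source: positions 11 12 14 16 stay [-nasal].
[+nasal] positions on the surface: 1 2 3 4 5 6 8.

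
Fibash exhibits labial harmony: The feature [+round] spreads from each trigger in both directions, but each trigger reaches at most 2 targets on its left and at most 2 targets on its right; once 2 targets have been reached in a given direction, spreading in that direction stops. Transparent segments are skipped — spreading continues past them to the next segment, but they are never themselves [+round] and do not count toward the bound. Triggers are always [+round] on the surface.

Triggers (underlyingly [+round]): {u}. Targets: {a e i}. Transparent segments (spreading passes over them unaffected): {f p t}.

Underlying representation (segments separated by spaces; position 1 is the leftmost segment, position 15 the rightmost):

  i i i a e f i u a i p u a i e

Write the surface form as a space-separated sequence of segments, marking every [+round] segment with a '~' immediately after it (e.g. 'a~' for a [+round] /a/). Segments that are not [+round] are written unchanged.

i i i a e~ f i~ u~ a~ i~ p u~ a~ i~ e

From /u/ at 8 rightward: 9 /a/ → [+round]; 10 /i/ → [+round]; bound reached.
From /u/ at 8 leftward: 7 /i/ → [+round]; 6 /f/ transparent; 5 /e/ → [+round]; bound reached.
From /u/ at 12 rightward: 13 /a/ → [+round]; 14 /i/ → [+round]; bound reached.
From /u/ at 12 leftward: 11 /p/ transparent; 10 /i/ → [+round]; 9 /a/ → [+round]; bound reached.
Targets with no active source: positions 1 2 3 4 15 stay [-round].
[+round] positions on the surface: 5 7 8 9 10 12 13 14.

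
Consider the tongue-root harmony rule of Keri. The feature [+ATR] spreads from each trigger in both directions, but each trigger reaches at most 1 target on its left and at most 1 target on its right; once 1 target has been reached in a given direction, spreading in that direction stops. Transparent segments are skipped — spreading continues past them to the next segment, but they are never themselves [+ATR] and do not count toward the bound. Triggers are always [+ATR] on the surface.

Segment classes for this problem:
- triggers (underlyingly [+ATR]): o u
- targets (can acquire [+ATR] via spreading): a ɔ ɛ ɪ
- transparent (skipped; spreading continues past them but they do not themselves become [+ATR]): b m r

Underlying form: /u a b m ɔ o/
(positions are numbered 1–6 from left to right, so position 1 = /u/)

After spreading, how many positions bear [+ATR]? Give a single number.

From /u/ at 1 rightward: 2 /a/ → [+ATR]; bound reached.
From /u/ at 1 leftward: word edge.
From /o/ at 6 rightward: word edge.
From /o/ at 6 leftward: 5 /ɔ/ → [+ATR]; bound reached.
[+ATR] positions on the surface: 1 2 5 6.

4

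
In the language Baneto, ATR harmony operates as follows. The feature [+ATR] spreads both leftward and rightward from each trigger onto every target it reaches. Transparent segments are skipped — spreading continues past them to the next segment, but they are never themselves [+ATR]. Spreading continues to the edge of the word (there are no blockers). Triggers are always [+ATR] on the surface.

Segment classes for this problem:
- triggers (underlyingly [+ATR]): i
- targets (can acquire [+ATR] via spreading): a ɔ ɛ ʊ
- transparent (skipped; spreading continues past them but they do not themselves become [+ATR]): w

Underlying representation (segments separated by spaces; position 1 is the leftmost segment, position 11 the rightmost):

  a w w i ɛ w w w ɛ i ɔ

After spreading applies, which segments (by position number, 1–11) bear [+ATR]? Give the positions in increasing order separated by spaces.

From /i/ at 4 rightward: 5 /ɛ/ → [+ATR]; 6 /w/ transparent; 7 /w/ transparent; 8 /w/ transparent; 9 /ɛ/ → [+ATR]; 10 /i/ is itself a trigger — this domain ends here.
From /i/ at 4 leftward: 3 /w/ transparent; 2 /w/ transparent; 1 /a/ → [+ATR]; word edge.
From /i/ at 10 rightward: 11 /ɔ/ → [+ATR]; word edge.
From /i/ at 10 leftward: 9 /ɛ/ → [+ATR]; 8 /w/ transparent; 7 /w/ transparent; 6 /w/ transparent; 5 /ɛ/ → [+ATR]; 4 /i/ is itself a trigger — this domain ends here.

1 4 5 9 10 11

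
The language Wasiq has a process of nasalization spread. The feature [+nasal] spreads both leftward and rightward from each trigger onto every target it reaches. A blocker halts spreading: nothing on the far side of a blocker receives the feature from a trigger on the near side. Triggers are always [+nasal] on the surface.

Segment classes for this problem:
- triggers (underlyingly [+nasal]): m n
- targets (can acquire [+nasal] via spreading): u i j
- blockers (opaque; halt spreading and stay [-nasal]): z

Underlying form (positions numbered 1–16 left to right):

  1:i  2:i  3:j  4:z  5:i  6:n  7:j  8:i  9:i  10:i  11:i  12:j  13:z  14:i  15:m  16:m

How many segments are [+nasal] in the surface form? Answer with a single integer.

From /n/ at 6 rightward: 7 /j/ → [+nasal]; 8 /i/ → [+nasal]; 9 /i/ → [+nasal]; 10 /i/ → [+nasal]; 11 /i/ → [+nasal]; 12 /j/ → [+nasal]; 13 /z/ blocks.
From /n/ at 6 leftward: 5 /i/ → [+nasal]; 4 /z/ blocks.
From /m/ at 15 rightward: 16 /m/ is itself a trigger — this domain ends here.
From /m/ at 15 leftward: 14 /i/ → [+nasal]; 13 /z/ blocks.
From /m/ at 16 rightward: word edge.
From /m/ at 16 leftward: 15 /m/ is itself a trigger — this domain ends here.
Targets with no active source: positions 1 2 3 stay [-nasal].
[+nasal] positions on the surface: 5 6 7 8 9 10 11 12 14 15 16.

11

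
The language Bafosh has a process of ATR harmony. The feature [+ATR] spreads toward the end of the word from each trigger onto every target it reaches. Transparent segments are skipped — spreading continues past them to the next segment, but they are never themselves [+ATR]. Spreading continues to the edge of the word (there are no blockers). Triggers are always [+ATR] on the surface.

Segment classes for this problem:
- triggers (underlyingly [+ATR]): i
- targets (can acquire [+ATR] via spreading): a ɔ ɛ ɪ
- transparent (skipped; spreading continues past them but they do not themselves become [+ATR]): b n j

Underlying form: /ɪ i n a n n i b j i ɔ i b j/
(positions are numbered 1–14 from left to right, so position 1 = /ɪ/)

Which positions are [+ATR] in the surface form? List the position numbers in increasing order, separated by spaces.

From /i/ at 2 rightward: 3 /n/ transparent; 4 /a/ → [+ATR]; 5 /n/ transparent; 6 /n/ transparent; 7 /i/ is itself a trigger — this domain ends here.
From /i/ at 7 rightward: 8 /b/ transparent; 9 /j/ transparent; 10 /i/ is itself a trigger — this domain ends here.
From /i/ at 10 rightward: 11 /ɔ/ → [+ATR]; 12 /i/ is itself a trigger — this domain ends here.
From /i/ at 12 rightward: 13 /b/ transparent; 14 /j/ transparent; word edge.
Target with no active source: position 1 stays [-ATR].

2 4 7 10 11 12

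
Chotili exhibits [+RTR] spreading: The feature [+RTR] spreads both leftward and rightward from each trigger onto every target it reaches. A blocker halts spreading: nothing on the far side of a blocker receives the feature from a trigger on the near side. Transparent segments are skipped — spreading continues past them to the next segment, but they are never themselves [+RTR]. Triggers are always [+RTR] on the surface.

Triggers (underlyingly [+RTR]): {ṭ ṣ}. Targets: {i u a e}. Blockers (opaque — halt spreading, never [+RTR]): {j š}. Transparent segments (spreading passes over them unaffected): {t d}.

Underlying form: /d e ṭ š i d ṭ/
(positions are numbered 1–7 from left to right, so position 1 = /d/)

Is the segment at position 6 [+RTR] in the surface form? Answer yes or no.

From /ṭ/ at 3 rightward: 4 /š/ blocks.
From /ṭ/ at 3 leftward: 2 /e/ → [+RTR]; 1 /d/ transparent; word edge.
From /ṭ/ at 7 rightward: word edge.
From /ṭ/ at 7 leftward: 6 /d/ transparent; 5 /i/ → [+RTR]; 4 /š/ blocks.
[+RTR] positions on the surface: 2 3 5 7.

no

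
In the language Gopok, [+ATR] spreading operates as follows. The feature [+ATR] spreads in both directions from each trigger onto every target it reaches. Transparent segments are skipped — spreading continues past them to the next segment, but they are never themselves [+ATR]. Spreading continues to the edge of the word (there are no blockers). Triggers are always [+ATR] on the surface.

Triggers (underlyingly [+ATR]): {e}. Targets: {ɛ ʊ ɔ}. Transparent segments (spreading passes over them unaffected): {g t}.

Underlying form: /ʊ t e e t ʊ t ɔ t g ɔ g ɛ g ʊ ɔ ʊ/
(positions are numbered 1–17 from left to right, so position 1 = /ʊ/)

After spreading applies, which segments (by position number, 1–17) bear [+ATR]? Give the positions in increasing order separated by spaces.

From /e/ at 3 rightward: 4 /e/ is itself a trigger — this domain ends here.
From /e/ at 3 leftward: 2 /t/ transparent; 1 /ʊ/ → [+ATR]; word edge.
From /e/ at 4 rightward: 5 /t/ transparent; 6 /ʊ/ → [+ATR]; 7 /t/ transparent; 8 /ɔ/ → [+ATR]; 9 /t/ transparent; 10 /g/ transparent; 11 /ɔ/ → [+ATR]; 12 /g/ transparent; 13 /ɛ/ → [+ATR]; 14 /g/ transparent; 15 /ʊ/ → [+ATR]; 16 /ɔ/ → [+ATR]; 17 /ʊ/ → [+ATR]; word edge.
From /e/ at 4 leftward: 3 /e/ is itself a trigger — this domain ends here.

1 3 4 6 8 11 13 15 16 17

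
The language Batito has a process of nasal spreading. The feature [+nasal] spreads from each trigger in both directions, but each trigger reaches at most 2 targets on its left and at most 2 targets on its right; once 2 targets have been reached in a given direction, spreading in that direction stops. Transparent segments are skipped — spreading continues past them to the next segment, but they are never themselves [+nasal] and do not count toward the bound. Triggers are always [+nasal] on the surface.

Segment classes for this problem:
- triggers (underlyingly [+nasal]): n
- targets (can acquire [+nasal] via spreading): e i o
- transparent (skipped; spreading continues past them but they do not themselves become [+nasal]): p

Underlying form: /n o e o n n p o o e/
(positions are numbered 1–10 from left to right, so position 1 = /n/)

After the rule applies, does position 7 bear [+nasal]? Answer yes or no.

From /n/ at 1 rightward: 2 /o/ → [+nasal]; 3 /e/ → [+nasal]; bound reached.
From /n/ at 1 leftward: word edge.
From /n/ at 5 rightward: 6 /n/ is itself a trigger — this domain ends here.
From /n/ at 5 leftward: 4 /o/ → [+nasal]; 3 /e/ → [+nasal]; bound reached.
From /n/ at 6 rightward: 7 /p/ transparent; 8 /o/ → [+nasal]; 9 /o/ → [+nasal]; bound reached.
From /n/ at 6 leftward: 5 /n/ is itself a trigger — this domain ends here.
Target with no active source: position 10 stays [-nasal].
[+nasal] positions on the surface: 1 2 3 4 5 6 8 9.

no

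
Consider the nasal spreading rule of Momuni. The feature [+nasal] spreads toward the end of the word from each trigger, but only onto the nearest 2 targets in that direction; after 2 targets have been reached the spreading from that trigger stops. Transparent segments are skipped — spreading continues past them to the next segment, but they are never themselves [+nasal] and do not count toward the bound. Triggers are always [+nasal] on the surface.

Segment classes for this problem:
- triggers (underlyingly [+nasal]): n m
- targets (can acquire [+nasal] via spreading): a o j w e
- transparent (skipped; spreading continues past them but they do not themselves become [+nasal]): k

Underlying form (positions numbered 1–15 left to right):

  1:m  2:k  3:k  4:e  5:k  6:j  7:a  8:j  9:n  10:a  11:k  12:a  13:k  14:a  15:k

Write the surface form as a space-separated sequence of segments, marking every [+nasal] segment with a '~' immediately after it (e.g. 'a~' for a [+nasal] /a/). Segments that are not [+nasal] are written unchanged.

m~ k k e~ k j~ a j n~ a~ k a~ k a k

From /m/ at 1 rightward: 2 /k/ transparent; 3 /k/ transparent; 4 /e/ → [+nasal]; 5 /k/ transparent; 6 /j/ → [+nasal]; bound reached.
From /n/ at 9 rightward: 10 /a/ → [+nasal]; 11 /k/ transparent; 12 /a/ → [+nasal]; bound reached.
Targets with no active source: positions 7 8 14 stay [-nasal].
[+nasal] positions on the surface: 1 4 6 9 10 12.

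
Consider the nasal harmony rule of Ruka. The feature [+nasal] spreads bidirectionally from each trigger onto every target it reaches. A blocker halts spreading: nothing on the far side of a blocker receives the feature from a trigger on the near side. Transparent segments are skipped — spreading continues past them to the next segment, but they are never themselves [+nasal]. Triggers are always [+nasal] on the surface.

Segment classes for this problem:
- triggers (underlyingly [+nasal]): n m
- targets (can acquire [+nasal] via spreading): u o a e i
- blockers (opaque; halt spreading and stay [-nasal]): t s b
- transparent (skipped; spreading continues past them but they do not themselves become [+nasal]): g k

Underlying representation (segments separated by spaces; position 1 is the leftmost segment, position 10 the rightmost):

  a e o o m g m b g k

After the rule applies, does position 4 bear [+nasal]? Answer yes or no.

yes

From /m/ at 5 rightward: 6 /g/ transparent; 7 /m/ is itself a trigger — this domain ends here.
From /m/ at 5 leftward: 4 /o/ → [+nasal]; 3 /o/ → [+nasal]; 2 /e/ → [+nasal]; 1 /a/ → [+nasal]; word edge.
From /m/ at 7 rightward: 8 /b/ blocks.
From /m/ at 7 leftward: 6 /g/ transparent; 5 /m/ is itself a trigger — this domain ends here.
[+nasal] positions on the surface: 1 2 3 4 5 7.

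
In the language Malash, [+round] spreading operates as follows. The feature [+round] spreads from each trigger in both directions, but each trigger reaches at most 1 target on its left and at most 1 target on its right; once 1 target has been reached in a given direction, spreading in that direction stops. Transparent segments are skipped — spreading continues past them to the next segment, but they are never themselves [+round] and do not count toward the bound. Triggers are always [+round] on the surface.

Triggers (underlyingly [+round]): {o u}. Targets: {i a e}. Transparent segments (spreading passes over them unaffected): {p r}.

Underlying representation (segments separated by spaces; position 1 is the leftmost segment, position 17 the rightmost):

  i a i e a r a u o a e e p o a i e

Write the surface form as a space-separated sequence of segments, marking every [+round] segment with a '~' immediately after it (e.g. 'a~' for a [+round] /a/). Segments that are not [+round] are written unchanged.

i a i e a r a~ u~ o~ a~ e e~ p o~ a~ i e

From /u/ at 8 rightward: 9 /o/ is itself a trigger — this domain ends here.
From /u/ at 8 leftward: 7 /a/ → [+round]; bound reached.
From /o/ at 9 rightward: 10 /a/ → [+round]; bound reached.
From /o/ at 9 leftward: 8 /u/ is itself a trigger — this domain ends here.
From /o/ at 14 rightward: 15 /a/ → [+round]; bound reached.
From /o/ at 14 leftward: 13 /p/ transparent; 12 /e/ → [+round]; bound reached.
Targets with no active source: positions 1 2 3 4 5 11 16 17 stay [-round].
[+round] positions on the surface: 7 8 9 10 12 14 15.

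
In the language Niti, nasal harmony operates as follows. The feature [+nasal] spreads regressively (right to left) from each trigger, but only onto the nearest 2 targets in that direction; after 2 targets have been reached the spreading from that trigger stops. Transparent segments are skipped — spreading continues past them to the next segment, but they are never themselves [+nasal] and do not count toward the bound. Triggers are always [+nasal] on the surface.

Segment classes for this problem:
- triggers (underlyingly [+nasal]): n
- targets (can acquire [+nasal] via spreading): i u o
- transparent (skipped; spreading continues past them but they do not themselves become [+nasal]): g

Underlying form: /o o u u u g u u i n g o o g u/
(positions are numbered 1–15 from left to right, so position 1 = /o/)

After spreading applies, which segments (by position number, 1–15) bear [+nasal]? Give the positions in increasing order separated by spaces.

From /n/ at 10 leftward: 9 /i/ → [+nasal]; 8 /u/ → [+nasal]; bound reached.
Targets with no active source: positions 1 2 3 4 5 7 12 13 15 stay [-nasal].

8 9 10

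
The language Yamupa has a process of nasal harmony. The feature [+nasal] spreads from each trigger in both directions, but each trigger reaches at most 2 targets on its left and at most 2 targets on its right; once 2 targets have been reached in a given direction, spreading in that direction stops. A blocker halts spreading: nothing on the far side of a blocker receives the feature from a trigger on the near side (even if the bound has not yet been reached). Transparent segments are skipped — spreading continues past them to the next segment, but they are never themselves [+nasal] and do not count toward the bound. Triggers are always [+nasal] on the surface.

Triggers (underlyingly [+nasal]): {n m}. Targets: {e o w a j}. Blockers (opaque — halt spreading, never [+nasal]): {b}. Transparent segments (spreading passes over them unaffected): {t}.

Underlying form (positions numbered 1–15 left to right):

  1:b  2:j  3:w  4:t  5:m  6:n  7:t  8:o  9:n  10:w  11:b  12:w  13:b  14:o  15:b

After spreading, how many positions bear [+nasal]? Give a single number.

From /m/ at 5 rightward: 6 /n/ is itself a trigger — this domain ends here.
From /m/ at 5 leftward: 4 /t/ transparent; 3 /w/ → [+nasal]; 2 /j/ → [+nasal]; bound reached.
From /n/ at 6 rightward: 7 /t/ transparent; 8 /o/ → [+nasal]; 9 /n/ is itself a trigger — this domain ends here.
From /n/ at 6 leftward: 5 /m/ is itself a trigger — this domain ends here.
From /n/ at 9 rightward: 10 /w/ → [+nasal]; 11 /b/ blocks.
From /n/ at 9 leftward: 8 /o/ → [+nasal]; 7 /t/ transparent; 6 /n/ is itself a trigger — this domain ends here.
Targets with no active source: positions 12 14 stay [-nasal].
[+nasal] positions on the surface: 2 3 5 6 8 9 10.

7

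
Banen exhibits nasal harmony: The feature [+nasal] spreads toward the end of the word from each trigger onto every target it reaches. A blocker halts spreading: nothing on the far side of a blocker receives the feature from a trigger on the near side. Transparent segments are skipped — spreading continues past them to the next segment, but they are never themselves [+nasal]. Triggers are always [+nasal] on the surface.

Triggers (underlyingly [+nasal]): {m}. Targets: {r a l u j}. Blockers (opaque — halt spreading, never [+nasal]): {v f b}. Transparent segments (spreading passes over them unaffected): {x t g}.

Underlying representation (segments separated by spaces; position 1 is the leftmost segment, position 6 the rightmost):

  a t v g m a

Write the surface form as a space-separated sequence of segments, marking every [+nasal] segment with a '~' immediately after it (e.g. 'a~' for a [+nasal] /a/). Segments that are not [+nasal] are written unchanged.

a t v g m~ a~

From /m/ at 5 rightward: 6 /a/ → [+nasal]; word edge.
Target with no active source: position 1 stays [-nasal].
[+nasal] positions on the surface: 5 6.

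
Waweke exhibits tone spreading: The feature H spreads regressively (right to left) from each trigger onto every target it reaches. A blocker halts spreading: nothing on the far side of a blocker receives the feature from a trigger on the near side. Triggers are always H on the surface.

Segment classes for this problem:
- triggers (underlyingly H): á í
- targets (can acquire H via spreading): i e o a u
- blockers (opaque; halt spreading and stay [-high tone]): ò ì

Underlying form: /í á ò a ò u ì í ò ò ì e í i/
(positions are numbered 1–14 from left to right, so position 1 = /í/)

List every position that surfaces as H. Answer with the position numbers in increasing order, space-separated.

1 2 8 12 13

From /í/ at 1 leftward: word edge.
From /á/ at 2 leftward: 1 /í/ is itself a trigger — this domain ends here.
From /í/ at 8 leftward: 7 /ì/ blocks.
From /í/ at 13 leftward: 12 /e/ → H; 11 /ì/ blocks.
Targets with no active source: positions 4 6 14 stay [-high tone].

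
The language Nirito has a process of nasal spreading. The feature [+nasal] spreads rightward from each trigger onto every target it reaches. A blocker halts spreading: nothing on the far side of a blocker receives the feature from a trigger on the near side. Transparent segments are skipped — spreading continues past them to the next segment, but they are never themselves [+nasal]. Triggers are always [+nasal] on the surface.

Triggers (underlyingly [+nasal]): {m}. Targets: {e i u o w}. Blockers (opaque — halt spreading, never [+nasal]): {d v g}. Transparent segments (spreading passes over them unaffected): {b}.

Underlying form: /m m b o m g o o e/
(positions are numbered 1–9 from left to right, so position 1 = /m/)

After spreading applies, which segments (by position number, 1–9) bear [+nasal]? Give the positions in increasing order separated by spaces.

From /m/ at 1 rightward: 2 /m/ is itself a trigger — this domain ends here.
From /m/ at 2 rightward: 3 /b/ transparent; 4 /o/ → [+nasal]; 5 /m/ is itself a trigger — this domain ends here.
From /m/ at 5 rightward: 6 /g/ blocks.
Targets with no active source: positions 7 8 9 stay [-nasal].

1 2 4 5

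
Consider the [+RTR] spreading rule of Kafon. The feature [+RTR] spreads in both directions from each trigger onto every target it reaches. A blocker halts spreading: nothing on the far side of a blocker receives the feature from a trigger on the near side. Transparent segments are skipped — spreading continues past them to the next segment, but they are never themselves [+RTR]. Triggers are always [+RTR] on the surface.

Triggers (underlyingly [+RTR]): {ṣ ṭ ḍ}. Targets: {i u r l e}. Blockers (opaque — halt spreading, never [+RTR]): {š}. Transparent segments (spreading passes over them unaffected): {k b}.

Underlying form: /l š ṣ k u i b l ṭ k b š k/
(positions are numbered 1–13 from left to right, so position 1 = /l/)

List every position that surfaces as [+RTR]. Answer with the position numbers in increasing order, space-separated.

3 5 6 8 9

From /ṣ/ at 3 rightward: 4 /k/ transparent; 5 /u/ → [+RTR]; 6 /i/ → [+RTR]; 7 /b/ transparent; 8 /l/ → [+RTR]; 9 /ṭ/ is itself a trigger — this domain ends here.
From /ṣ/ at 3 leftward: 2 /š/ blocks.
From /ṭ/ at 9 rightward: 10 /k/ transparent; 11 /b/ transparent; 12 /š/ blocks.
From /ṭ/ at 9 leftward: 8 /l/ → [+RTR]; 7 /b/ transparent; 6 /i/ → [+RTR]; 5 /u/ → [+RTR]; 4 /k/ transparent; 3 /ṣ/ is itself a trigger — this domain ends here.
Target with no active source: position 1 stays [-emphatic].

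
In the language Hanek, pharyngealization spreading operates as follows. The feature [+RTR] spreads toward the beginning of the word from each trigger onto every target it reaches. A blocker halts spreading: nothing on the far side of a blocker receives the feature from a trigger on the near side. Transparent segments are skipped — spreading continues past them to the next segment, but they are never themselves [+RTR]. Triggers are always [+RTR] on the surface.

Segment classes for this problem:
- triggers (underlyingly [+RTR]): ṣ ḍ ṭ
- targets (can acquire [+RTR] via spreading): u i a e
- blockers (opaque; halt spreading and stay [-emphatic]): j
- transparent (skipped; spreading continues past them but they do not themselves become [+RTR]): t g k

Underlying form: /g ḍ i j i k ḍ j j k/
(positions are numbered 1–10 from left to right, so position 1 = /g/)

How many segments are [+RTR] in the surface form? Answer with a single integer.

3

From /ḍ/ at 2 leftward: 1 /g/ transparent; word edge.
From /ḍ/ at 7 leftward: 6 /k/ transparent; 5 /i/ → [+RTR]; 4 /j/ blocks.
Target with no active source: position 3 stays [-emphatic].
[+RTR] positions on the surface: 2 5 7.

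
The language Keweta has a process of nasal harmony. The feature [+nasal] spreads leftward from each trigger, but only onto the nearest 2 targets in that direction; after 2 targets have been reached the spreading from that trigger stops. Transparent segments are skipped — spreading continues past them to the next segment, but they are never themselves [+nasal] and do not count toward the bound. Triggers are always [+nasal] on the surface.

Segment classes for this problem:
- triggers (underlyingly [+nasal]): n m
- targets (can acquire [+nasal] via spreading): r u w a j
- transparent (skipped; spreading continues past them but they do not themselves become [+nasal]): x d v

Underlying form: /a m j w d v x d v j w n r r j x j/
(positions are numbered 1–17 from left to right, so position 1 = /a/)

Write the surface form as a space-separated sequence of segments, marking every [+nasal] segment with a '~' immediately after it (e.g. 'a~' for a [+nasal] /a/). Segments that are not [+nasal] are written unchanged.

a~ m~ j w d v x d v j~ w~ n~ r r j x j

From /m/ at 2 leftward: 1 /a/ → [+nasal]; word edge.
From /n/ at 12 leftward: 11 /w/ → [+nasal]; 10 /j/ → [+nasal]; bound reached.
Targets with no active source: positions 3 4 13 14 15 17 stay [-nasal].
[+nasal] positions on the surface: 1 2 10 11 12.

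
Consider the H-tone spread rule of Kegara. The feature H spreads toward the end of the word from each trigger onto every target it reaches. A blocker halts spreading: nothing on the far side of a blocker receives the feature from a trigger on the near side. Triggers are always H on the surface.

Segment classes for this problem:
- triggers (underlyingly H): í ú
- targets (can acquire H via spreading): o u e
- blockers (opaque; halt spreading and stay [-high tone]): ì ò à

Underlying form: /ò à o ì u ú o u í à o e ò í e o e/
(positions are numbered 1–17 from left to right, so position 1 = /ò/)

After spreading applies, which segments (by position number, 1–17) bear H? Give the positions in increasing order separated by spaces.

6 7 8 9 14 15 16 17

From /ú/ at 6 rightward: 7 /o/ → H; 8 /u/ → H; 9 /í/ is itself a trigger — this domain ends here.
From /í/ at 9 rightward: 10 /à/ blocks.
From /í/ at 14 rightward: 15 /e/ → H; 16 /o/ → H; 17 /e/ → H; word edge.
Targets with no active source: positions 3 5 11 12 stay [-high tone].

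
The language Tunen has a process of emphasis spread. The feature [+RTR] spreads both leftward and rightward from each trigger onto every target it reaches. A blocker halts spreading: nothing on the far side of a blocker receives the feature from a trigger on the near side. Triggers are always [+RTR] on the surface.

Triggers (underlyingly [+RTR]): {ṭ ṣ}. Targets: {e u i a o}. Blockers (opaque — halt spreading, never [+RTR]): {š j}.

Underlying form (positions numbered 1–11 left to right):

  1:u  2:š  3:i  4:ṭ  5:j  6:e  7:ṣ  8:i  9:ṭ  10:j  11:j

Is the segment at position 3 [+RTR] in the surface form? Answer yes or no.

yes

From /ṭ/ at 4 rightward: 5 /j/ blocks.
From /ṭ/ at 4 leftward: 3 /i/ → [+RTR]; 2 /š/ blocks.
From /ṣ/ at 7 rightward: 8 /i/ → [+RTR]; 9 /ṭ/ is itself a trigger — this domain ends here.
From /ṣ/ at 7 leftward: 6 /e/ → [+RTR]; 5 /j/ blocks.
From /ṭ/ at 9 rightward: 10 /j/ blocks.
From /ṭ/ at 9 leftward: 8 /i/ → [+RTR]; 7 /ṣ/ is itself a trigger — this domain ends here.
Target with no active source: position 1 stays [-emphatic].
[+RTR] positions on the surface: 3 4 6 7 8 9.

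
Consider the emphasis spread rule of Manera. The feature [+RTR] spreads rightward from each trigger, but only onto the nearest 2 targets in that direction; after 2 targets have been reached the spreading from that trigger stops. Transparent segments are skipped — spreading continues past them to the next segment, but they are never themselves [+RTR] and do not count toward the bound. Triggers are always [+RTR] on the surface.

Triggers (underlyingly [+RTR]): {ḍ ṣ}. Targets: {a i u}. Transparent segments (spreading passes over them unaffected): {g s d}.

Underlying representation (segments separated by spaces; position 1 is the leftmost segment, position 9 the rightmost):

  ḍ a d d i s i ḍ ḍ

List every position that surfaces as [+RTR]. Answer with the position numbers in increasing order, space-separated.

1 2 5 8 9

From /ḍ/ at 1 rightward: 2 /a/ → [+RTR]; 3 /d/ transparent; 4 /d/ transparent; 5 /i/ → [+RTR]; bound reached.
From /ḍ/ at 8 rightward: 9 /ḍ/ is itself a trigger — this domain ends here.
From /ḍ/ at 9 rightward: word edge.
Target with no active source: position 7 stays [-emphatic].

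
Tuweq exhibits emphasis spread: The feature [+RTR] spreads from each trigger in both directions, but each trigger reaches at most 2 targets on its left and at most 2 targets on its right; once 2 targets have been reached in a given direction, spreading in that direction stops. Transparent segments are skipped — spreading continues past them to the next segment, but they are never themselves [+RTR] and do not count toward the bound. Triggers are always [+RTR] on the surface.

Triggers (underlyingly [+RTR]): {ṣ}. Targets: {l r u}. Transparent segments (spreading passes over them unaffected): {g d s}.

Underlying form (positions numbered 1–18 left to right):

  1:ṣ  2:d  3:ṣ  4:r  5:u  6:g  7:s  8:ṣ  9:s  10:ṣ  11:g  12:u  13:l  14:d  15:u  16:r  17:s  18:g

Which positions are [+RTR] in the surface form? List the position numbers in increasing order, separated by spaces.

From /ṣ/ at 1 rightward: 2 /d/ transparent; 3 /ṣ/ is itself a trigger — this domain ends here.
From /ṣ/ at 1 leftward: word edge.
From /ṣ/ at 3 rightward: 4 /r/ → [+RTR]; 5 /u/ → [+RTR]; bound reached.
From /ṣ/ at 3 leftward: 2 /d/ transparent; 1 /ṣ/ is itself a trigger — this domain ends here.
From /ṣ/ at 8 rightward: 9 /s/ transparent; 10 /ṣ/ is itself a trigger — this domain ends here.
From /ṣ/ at 8 leftward: 7 /s/ transparent; 6 /g/ transparent; 5 /u/ → [+RTR]; 4 /r/ → [+RTR]; bound reached.
From /ṣ/ at 10 rightward: 11 /g/ transparent; 12 /u/ → [+RTR]; 13 /l/ → [+RTR]; bound reached.
From /ṣ/ at 10 leftward: 9 /s/ transparent; 8 /ṣ/ is itself a trigger — this domain ends here.
Targets with no active source: positions 15 16 stay [-emphatic].

1 3 4 5 8 10 12 13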